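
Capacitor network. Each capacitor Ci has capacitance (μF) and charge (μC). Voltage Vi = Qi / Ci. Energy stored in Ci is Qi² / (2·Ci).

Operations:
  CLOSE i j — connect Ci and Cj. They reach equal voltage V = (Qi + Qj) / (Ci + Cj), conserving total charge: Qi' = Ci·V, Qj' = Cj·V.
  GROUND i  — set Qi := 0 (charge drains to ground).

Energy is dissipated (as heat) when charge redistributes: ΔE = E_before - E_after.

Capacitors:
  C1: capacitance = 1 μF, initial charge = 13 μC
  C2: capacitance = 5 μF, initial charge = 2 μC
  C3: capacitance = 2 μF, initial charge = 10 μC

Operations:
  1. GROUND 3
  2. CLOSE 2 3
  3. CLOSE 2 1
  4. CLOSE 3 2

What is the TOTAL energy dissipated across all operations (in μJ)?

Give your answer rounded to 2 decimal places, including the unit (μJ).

Initial: C1(1μF, Q=13μC, V=13.00V), C2(5μF, Q=2μC, V=0.40V), C3(2μF, Q=10μC, V=5.00V)
Op 1: GROUND 3: Q3=0; energy lost=25.000
Op 2: CLOSE 2-3: Q_total=2.00, C_total=7.00, V=0.29; Q2=1.43, Q3=0.57; dissipated=0.114
Op 3: CLOSE 2-1: Q_total=14.43, C_total=6.00, V=2.40; Q2=12.02, Q1=2.40; dissipated=67.355
Op 4: CLOSE 3-2: Q_total=12.60, C_total=7.00, V=1.80; Q3=3.60, Q2=9.00; dissipated=3.207
Total dissipated: 95.677 μJ

Answer: 95.68 μJ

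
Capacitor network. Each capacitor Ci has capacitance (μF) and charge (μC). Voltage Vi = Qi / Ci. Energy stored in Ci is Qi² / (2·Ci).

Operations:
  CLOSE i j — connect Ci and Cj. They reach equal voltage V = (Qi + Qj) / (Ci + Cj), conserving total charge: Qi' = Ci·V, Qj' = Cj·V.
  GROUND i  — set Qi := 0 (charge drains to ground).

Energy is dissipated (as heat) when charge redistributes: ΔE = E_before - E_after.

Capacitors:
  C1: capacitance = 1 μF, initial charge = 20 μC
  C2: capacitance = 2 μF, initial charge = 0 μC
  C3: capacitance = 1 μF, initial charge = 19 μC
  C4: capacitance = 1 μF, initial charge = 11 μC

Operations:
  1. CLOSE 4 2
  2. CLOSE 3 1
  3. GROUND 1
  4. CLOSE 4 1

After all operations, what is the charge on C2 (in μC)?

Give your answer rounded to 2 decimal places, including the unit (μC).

Initial: C1(1μF, Q=20μC, V=20.00V), C2(2μF, Q=0μC, V=0.00V), C3(1μF, Q=19μC, V=19.00V), C4(1μF, Q=11μC, V=11.00V)
Op 1: CLOSE 4-2: Q_total=11.00, C_total=3.00, V=3.67; Q4=3.67, Q2=7.33; dissipated=40.333
Op 2: CLOSE 3-1: Q_total=39.00, C_total=2.00, V=19.50; Q3=19.50, Q1=19.50; dissipated=0.250
Op 3: GROUND 1: Q1=0; energy lost=190.125
Op 4: CLOSE 4-1: Q_total=3.67, C_total=2.00, V=1.83; Q4=1.83, Q1=1.83; dissipated=3.361
Final charges: Q1=1.83, Q2=7.33, Q3=19.50, Q4=1.83

Answer: 7.33 μC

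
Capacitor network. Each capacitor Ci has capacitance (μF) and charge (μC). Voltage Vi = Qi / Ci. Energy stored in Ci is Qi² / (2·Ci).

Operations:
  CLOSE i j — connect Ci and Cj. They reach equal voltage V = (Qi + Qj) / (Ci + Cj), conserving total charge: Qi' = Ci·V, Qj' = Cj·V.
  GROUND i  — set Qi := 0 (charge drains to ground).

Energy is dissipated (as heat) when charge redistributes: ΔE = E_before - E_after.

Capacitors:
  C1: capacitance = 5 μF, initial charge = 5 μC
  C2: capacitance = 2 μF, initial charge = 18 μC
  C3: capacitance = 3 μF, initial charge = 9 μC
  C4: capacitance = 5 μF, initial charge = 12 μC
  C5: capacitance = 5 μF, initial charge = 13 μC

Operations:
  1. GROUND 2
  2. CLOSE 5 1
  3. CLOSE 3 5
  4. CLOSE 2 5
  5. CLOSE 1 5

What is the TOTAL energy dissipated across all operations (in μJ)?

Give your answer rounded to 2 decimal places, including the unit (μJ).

Initial: C1(5μF, Q=5μC, V=1.00V), C2(2μF, Q=18μC, V=9.00V), C3(3μF, Q=9μC, V=3.00V), C4(5μF, Q=12μC, V=2.40V), C5(5μF, Q=13μC, V=2.60V)
Op 1: GROUND 2: Q2=0; energy lost=81.000
Op 2: CLOSE 5-1: Q_total=18.00, C_total=10.00, V=1.80; Q5=9.00, Q1=9.00; dissipated=3.200
Op 3: CLOSE 3-5: Q_total=18.00, C_total=8.00, V=2.25; Q3=6.75, Q5=11.25; dissipated=1.350
Op 4: CLOSE 2-5: Q_total=11.25, C_total=7.00, V=1.61; Q2=3.21, Q5=8.04; dissipated=3.616
Op 5: CLOSE 1-5: Q_total=17.04, C_total=10.00, V=1.70; Q1=8.52, Q5=8.52; dissipated=0.046
Total dissipated: 89.213 μJ

Answer: 89.21 μJ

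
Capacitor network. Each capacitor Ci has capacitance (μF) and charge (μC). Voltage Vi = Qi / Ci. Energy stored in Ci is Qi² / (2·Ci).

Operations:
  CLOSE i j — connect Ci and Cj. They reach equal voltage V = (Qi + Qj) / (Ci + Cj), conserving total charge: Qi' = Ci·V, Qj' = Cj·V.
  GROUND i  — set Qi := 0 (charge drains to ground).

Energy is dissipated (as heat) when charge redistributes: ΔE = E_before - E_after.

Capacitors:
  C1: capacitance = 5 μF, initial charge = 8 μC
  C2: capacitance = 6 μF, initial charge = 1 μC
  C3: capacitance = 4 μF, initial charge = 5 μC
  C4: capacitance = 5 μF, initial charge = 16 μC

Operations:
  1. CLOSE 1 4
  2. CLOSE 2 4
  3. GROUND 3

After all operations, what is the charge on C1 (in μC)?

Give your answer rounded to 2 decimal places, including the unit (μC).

Answer: 12.00 μC

Derivation:
Initial: C1(5μF, Q=8μC, V=1.60V), C2(6μF, Q=1μC, V=0.17V), C3(4μF, Q=5μC, V=1.25V), C4(5μF, Q=16μC, V=3.20V)
Op 1: CLOSE 1-4: Q_total=24.00, C_total=10.00, V=2.40; Q1=12.00, Q4=12.00; dissipated=3.200
Op 2: CLOSE 2-4: Q_total=13.00, C_total=11.00, V=1.18; Q2=7.09, Q4=5.91; dissipated=6.802
Op 3: GROUND 3: Q3=0; energy lost=3.125
Final charges: Q1=12.00, Q2=7.09, Q3=0.00, Q4=5.91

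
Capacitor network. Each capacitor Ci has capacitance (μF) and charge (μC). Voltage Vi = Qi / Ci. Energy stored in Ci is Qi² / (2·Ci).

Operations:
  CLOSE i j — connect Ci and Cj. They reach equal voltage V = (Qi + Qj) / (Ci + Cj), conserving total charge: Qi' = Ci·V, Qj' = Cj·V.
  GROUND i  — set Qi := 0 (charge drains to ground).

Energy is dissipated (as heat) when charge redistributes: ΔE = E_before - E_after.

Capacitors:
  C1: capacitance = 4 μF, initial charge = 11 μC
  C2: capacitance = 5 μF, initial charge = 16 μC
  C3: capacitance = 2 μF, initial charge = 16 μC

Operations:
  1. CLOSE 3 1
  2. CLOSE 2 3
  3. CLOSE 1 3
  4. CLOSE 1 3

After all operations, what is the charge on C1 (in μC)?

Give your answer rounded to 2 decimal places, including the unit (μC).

Initial: C1(4μF, Q=11μC, V=2.75V), C2(5μF, Q=16μC, V=3.20V), C3(2μF, Q=16μC, V=8.00V)
Op 1: CLOSE 3-1: Q_total=27.00, C_total=6.00, V=4.50; Q3=9.00, Q1=18.00; dissipated=18.375
Op 2: CLOSE 2-3: Q_total=25.00, C_total=7.00, V=3.57; Q2=17.86, Q3=7.14; dissipated=1.207
Op 3: CLOSE 1-3: Q_total=25.14, C_total=6.00, V=4.19; Q1=16.76, Q3=8.38; dissipated=0.575
Op 4: CLOSE 1-3: Q_total=25.14, C_total=6.00, V=4.19; Q1=16.76, Q3=8.38; dissipated=0.000
Final charges: Q1=16.76, Q2=17.86, Q3=8.38

Answer: 16.76 μC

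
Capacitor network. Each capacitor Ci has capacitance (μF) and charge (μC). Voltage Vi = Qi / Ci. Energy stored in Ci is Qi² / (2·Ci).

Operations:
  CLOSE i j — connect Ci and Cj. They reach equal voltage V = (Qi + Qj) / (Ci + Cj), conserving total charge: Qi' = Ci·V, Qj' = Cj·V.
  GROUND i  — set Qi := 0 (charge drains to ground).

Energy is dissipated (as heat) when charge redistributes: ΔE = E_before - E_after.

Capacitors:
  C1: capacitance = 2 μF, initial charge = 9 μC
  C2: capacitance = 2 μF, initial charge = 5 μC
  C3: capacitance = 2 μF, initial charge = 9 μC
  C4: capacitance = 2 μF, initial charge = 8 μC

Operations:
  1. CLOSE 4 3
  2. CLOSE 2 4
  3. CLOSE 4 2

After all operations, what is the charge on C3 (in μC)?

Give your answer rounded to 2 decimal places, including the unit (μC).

Answer: 8.50 μC

Derivation:
Initial: C1(2μF, Q=9μC, V=4.50V), C2(2μF, Q=5μC, V=2.50V), C3(2μF, Q=9μC, V=4.50V), C4(2μF, Q=8μC, V=4.00V)
Op 1: CLOSE 4-3: Q_total=17.00, C_total=4.00, V=4.25; Q4=8.50, Q3=8.50; dissipated=0.125
Op 2: CLOSE 2-4: Q_total=13.50, C_total=4.00, V=3.38; Q2=6.75, Q4=6.75; dissipated=1.531
Op 3: CLOSE 4-2: Q_total=13.50, C_total=4.00, V=3.38; Q4=6.75, Q2=6.75; dissipated=0.000
Final charges: Q1=9.00, Q2=6.75, Q3=8.50, Q4=6.75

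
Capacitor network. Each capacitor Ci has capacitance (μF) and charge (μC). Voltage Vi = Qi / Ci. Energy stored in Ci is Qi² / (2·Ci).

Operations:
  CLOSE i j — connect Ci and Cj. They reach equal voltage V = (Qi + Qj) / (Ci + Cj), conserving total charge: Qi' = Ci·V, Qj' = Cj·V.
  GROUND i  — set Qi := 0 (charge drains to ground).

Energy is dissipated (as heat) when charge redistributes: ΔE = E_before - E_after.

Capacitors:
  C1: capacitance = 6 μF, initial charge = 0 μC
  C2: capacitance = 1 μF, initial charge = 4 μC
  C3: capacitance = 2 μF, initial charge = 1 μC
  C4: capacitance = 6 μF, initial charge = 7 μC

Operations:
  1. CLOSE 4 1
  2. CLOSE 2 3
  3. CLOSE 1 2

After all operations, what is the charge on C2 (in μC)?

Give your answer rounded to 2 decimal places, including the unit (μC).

Answer: 0.74 μC

Derivation:
Initial: C1(6μF, Q=0μC, V=0.00V), C2(1μF, Q=4μC, V=4.00V), C3(2μF, Q=1μC, V=0.50V), C4(6μF, Q=7μC, V=1.17V)
Op 1: CLOSE 4-1: Q_total=7.00, C_total=12.00, V=0.58; Q4=3.50, Q1=3.50; dissipated=2.042
Op 2: CLOSE 2-3: Q_total=5.00, C_total=3.00, V=1.67; Q2=1.67, Q3=3.33; dissipated=4.083
Op 3: CLOSE 1-2: Q_total=5.17, C_total=7.00, V=0.74; Q1=4.43, Q2=0.74; dissipated=0.503
Final charges: Q1=4.43, Q2=0.74, Q3=3.33, Q4=3.50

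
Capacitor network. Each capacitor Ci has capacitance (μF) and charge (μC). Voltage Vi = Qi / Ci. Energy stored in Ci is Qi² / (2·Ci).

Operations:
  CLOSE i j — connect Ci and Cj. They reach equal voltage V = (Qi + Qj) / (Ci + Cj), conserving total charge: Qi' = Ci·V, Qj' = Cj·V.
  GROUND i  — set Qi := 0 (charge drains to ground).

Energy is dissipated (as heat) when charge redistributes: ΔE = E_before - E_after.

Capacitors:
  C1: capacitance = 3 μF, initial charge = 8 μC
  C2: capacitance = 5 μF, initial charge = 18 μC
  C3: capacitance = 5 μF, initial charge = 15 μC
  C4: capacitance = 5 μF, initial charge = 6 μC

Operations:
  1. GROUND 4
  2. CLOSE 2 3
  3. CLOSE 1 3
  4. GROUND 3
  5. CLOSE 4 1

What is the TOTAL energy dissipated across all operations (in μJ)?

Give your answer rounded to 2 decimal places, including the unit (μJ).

Answer: 36.67 μJ

Derivation:
Initial: C1(3μF, Q=8μC, V=2.67V), C2(5μF, Q=18μC, V=3.60V), C3(5μF, Q=15μC, V=3.00V), C4(5μF, Q=6μC, V=1.20V)
Op 1: GROUND 4: Q4=0; energy lost=3.600
Op 2: CLOSE 2-3: Q_total=33.00, C_total=10.00, V=3.30; Q2=16.50, Q3=16.50; dissipated=0.450
Op 3: CLOSE 1-3: Q_total=24.50, C_total=8.00, V=3.06; Q1=9.19, Q3=15.31; dissipated=0.376
Op 4: GROUND 3: Q3=0; energy lost=23.447
Op 5: CLOSE 4-1: Q_total=9.19, C_total=8.00, V=1.15; Q4=5.74, Q1=3.45; dissipated=8.793
Total dissipated: 36.666 μJ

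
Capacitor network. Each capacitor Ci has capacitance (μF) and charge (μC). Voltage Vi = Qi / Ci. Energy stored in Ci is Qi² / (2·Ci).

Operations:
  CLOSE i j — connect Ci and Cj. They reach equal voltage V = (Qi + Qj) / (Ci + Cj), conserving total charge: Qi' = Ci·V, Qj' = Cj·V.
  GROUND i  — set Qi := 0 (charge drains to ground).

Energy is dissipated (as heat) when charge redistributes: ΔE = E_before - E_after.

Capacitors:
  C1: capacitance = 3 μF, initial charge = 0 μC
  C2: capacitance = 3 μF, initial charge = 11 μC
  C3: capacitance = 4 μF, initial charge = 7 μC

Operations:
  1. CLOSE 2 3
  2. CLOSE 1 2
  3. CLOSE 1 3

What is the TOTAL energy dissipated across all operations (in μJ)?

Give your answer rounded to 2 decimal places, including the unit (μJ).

Answer: 9.52 μJ

Derivation:
Initial: C1(3μF, Q=0μC, V=0.00V), C2(3μF, Q=11μC, V=3.67V), C3(4μF, Q=7μC, V=1.75V)
Op 1: CLOSE 2-3: Q_total=18.00, C_total=7.00, V=2.57; Q2=7.71, Q3=10.29; dissipated=3.149
Op 2: CLOSE 1-2: Q_total=7.71, C_total=6.00, V=1.29; Q1=3.86, Q2=3.86; dissipated=4.959
Op 3: CLOSE 1-3: Q_total=14.14, C_total=7.00, V=2.02; Q1=6.06, Q3=8.08; dissipated=1.417
Total dissipated: 9.525 μJ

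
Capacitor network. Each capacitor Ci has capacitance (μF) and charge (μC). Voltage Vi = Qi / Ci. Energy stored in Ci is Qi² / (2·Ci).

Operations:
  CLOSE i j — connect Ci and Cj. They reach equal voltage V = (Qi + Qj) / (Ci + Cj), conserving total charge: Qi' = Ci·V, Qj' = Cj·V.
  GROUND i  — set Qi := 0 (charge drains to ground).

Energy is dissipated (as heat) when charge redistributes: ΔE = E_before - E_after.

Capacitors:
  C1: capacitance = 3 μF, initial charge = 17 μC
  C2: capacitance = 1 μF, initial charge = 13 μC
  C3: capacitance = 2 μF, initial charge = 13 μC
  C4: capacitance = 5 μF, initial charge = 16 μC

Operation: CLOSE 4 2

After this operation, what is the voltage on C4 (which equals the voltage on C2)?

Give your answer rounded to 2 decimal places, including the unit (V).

Initial: C1(3μF, Q=17μC, V=5.67V), C2(1μF, Q=13μC, V=13.00V), C3(2μF, Q=13μC, V=6.50V), C4(5μF, Q=16μC, V=3.20V)
Op 1: CLOSE 4-2: Q_total=29.00, C_total=6.00, V=4.83; Q4=24.17, Q2=4.83; dissipated=40.017

Answer: 4.83 V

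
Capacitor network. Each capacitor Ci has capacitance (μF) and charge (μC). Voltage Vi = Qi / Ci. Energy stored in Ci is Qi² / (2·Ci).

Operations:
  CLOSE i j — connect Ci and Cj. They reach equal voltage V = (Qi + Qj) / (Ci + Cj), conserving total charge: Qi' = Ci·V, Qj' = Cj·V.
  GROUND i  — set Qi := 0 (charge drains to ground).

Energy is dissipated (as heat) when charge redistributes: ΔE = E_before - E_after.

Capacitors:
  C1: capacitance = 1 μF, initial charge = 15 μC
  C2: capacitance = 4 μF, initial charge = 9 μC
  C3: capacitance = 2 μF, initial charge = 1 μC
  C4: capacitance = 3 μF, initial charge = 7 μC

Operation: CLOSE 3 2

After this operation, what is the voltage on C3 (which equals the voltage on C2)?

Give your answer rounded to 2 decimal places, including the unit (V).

Answer: 1.67 V

Derivation:
Initial: C1(1μF, Q=15μC, V=15.00V), C2(4μF, Q=9μC, V=2.25V), C3(2μF, Q=1μC, V=0.50V), C4(3μF, Q=7μC, V=2.33V)
Op 1: CLOSE 3-2: Q_total=10.00, C_total=6.00, V=1.67; Q3=3.33, Q2=6.67; dissipated=2.042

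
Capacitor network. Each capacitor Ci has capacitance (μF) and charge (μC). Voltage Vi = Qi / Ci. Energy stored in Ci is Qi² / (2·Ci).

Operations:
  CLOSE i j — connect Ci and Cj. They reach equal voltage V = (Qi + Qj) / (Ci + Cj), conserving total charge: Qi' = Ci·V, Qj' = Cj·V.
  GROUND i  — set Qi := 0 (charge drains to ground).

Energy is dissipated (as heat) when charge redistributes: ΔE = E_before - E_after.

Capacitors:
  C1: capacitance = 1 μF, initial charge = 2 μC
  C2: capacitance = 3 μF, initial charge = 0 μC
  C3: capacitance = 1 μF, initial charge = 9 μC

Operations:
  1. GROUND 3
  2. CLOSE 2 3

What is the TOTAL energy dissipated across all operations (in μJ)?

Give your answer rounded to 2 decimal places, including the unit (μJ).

Initial: C1(1μF, Q=2μC, V=2.00V), C2(3μF, Q=0μC, V=0.00V), C3(1μF, Q=9μC, V=9.00V)
Op 1: GROUND 3: Q3=0; energy lost=40.500
Op 2: CLOSE 2-3: Q_total=0.00, C_total=4.00, V=0.00; Q2=0.00, Q3=0.00; dissipated=0.000
Total dissipated: 40.500 μJ

Answer: 40.50 μJ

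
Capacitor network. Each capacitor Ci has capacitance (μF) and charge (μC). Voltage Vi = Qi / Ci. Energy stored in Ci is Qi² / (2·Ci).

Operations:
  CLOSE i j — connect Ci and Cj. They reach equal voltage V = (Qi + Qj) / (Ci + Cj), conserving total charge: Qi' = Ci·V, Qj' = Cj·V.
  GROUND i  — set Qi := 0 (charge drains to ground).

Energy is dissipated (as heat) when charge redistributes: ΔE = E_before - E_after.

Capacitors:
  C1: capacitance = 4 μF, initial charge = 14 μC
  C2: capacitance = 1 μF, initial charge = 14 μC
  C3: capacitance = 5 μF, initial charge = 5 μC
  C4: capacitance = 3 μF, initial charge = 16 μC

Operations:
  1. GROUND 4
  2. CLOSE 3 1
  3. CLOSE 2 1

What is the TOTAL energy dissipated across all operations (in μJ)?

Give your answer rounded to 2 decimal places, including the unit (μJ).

Answer: 106.15 μJ

Derivation:
Initial: C1(4μF, Q=14μC, V=3.50V), C2(1μF, Q=14μC, V=14.00V), C3(5μF, Q=5μC, V=1.00V), C4(3μF, Q=16μC, V=5.33V)
Op 1: GROUND 4: Q4=0; energy lost=42.667
Op 2: CLOSE 3-1: Q_total=19.00, C_total=9.00, V=2.11; Q3=10.56, Q1=8.44; dissipated=6.944
Op 3: CLOSE 2-1: Q_total=22.44, C_total=5.00, V=4.49; Q2=4.49, Q1=17.96; dissipated=56.538
Total dissipated: 106.149 μJ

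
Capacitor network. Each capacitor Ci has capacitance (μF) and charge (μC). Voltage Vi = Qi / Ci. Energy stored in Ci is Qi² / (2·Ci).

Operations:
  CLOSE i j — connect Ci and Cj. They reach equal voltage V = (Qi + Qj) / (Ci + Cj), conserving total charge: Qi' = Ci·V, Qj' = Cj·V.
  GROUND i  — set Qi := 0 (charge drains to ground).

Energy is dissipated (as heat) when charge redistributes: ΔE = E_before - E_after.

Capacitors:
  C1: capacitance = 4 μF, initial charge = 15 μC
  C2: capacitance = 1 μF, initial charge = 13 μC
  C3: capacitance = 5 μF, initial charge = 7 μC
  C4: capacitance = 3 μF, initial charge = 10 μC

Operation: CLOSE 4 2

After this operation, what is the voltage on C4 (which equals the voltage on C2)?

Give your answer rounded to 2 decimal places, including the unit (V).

Initial: C1(4μF, Q=15μC, V=3.75V), C2(1μF, Q=13μC, V=13.00V), C3(5μF, Q=7μC, V=1.40V), C4(3μF, Q=10μC, V=3.33V)
Op 1: CLOSE 4-2: Q_total=23.00, C_total=4.00, V=5.75; Q4=17.25, Q2=5.75; dissipated=35.042

Answer: 5.75 V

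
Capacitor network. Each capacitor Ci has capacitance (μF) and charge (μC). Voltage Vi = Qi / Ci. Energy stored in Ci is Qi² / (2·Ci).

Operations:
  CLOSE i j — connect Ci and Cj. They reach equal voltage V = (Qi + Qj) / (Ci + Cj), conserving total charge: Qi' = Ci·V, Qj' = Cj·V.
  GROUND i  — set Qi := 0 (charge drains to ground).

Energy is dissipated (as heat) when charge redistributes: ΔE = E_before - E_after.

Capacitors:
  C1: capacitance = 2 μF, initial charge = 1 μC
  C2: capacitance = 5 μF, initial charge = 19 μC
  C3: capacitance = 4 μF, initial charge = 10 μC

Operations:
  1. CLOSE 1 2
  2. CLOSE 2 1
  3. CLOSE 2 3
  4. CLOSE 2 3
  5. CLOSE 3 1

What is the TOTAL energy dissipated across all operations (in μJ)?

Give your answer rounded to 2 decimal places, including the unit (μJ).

Initial: C1(2μF, Q=1μC, V=0.50V), C2(5μF, Q=19μC, V=3.80V), C3(4μF, Q=10μC, V=2.50V)
Op 1: CLOSE 1-2: Q_total=20.00, C_total=7.00, V=2.86; Q1=5.71, Q2=14.29; dissipated=7.779
Op 2: CLOSE 2-1: Q_total=20.00, C_total=7.00, V=2.86; Q2=14.29, Q1=5.71; dissipated=0.000
Op 3: CLOSE 2-3: Q_total=24.29, C_total=9.00, V=2.70; Q2=13.49, Q3=10.79; dissipated=0.142
Op 4: CLOSE 2-3: Q_total=24.29, C_total=9.00, V=2.70; Q2=13.49, Q3=10.79; dissipated=0.000
Op 5: CLOSE 3-1: Q_total=16.51, C_total=6.00, V=2.75; Q3=11.01, Q1=5.50; dissipated=0.017
Total dissipated: 7.937 μJ

Answer: 7.94 μJ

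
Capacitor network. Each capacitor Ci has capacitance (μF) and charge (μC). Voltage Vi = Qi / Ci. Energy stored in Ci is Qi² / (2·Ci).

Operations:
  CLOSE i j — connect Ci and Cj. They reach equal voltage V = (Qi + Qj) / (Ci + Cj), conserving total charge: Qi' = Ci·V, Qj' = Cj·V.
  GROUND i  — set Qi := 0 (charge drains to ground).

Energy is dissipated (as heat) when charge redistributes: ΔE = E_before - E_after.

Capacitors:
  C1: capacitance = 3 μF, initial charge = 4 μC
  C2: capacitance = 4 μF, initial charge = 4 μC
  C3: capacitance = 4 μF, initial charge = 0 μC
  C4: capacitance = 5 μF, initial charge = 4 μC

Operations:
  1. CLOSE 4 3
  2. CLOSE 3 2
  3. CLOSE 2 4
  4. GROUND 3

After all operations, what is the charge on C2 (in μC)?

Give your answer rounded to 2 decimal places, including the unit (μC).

Answer: 2.27 μC

Derivation:
Initial: C1(3μF, Q=4μC, V=1.33V), C2(4μF, Q=4μC, V=1.00V), C3(4μF, Q=0μC, V=0.00V), C4(5μF, Q=4μC, V=0.80V)
Op 1: CLOSE 4-3: Q_total=4.00, C_total=9.00, V=0.44; Q4=2.22, Q3=1.78; dissipated=0.711
Op 2: CLOSE 3-2: Q_total=5.78, C_total=8.00, V=0.72; Q3=2.89, Q2=2.89; dissipated=0.309
Op 3: CLOSE 2-4: Q_total=5.11, C_total=9.00, V=0.57; Q2=2.27, Q4=2.84; dissipated=0.086
Op 4: GROUND 3: Q3=0; energy lost=1.043
Final charges: Q1=4.00, Q2=2.27, Q3=0.00, Q4=2.84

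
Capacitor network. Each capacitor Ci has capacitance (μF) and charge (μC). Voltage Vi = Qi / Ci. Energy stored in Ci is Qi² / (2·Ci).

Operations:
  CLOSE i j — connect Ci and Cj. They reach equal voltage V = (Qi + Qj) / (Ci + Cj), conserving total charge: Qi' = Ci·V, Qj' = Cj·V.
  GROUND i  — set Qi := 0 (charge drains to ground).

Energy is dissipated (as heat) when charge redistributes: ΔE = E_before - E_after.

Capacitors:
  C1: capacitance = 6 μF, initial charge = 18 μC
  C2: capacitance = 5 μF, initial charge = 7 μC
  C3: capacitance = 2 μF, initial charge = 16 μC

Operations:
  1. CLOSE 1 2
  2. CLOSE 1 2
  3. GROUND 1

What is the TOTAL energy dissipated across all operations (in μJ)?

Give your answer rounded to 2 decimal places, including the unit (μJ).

Answer: 18.99 μJ

Derivation:
Initial: C1(6μF, Q=18μC, V=3.00V), C2(5μF, Q=7μC, V=1.40V), C3(2μF, Q=16μC, V=8.00V)
Op 1: CLOSE 1-2: Q_total=25.00, C_total=11.00, V=2.27; Q1=13.64, Q2=11.36; dissipated=3.491
Op 2: CLOSE 1-2: Q_total=25.00, C_total=11.00, V=2.27; Q1=13.64, Q2=11.36; dissipated=0.000
Op 3: GROUND 1: Q1=0; energy lost=15.496
Total dissipated: 18.987 μJ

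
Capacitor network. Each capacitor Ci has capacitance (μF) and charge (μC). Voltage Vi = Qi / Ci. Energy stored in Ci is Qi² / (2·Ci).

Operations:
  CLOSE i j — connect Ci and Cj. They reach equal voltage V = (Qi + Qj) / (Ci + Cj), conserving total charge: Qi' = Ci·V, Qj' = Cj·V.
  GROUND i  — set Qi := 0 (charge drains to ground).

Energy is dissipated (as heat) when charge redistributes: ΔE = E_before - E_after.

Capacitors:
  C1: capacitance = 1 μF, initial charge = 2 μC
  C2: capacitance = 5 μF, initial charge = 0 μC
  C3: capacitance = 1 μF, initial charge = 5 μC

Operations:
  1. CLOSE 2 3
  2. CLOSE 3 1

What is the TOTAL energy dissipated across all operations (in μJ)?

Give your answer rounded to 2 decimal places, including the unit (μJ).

Initial: C1(1μF, Q=2μC, V=2.00V), C2(5μF, Q=0μC, V=0.00V), C3(1μF, Q=5μC, V=5.00V)
Op 1: CLOSE 2-3: Q_total=5.00, C_total=6.00, V=0.83; Q2=4.17, Q3=0.83; dissipated=10.417
Op 2: CLOSE 3-1: Q_total=2.83, C_total=2.00, V=1.42; Q3=1.42, Q1=1.42; dissipated=0.340
Total dissipated: 10.757 μJ

Answer: 10.76 μJ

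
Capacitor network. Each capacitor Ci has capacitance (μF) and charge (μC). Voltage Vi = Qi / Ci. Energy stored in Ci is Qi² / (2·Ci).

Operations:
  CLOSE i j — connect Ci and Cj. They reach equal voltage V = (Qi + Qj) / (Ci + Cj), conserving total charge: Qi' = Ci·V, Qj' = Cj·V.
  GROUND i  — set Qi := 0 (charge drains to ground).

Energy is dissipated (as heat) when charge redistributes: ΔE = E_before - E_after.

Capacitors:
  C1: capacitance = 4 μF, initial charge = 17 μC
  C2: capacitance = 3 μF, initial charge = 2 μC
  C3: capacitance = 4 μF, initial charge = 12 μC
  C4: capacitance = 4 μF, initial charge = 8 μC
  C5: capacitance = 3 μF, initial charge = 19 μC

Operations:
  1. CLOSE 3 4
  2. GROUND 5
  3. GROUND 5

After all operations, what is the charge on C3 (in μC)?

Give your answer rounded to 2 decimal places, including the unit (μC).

Answer: 10.00 μC

Derivation:
Initial: C1(4μF, Q=17μC, V=4.25V), C2(3μF, Q=2μC, V=0.67V), C3(4μF, Q=12μC, V=3.00V), C4(4μF, Q=8μC, V=2.00V), C5(3μF, Q=19μC, V=6.33V)
Op 1: CLOSE 3-4: Q_total=20.00, C_total=8.00, V=2.50; Q3=10.00, Q4=10.00; dissipated=1.000
Op 2: GROUND 5: Q5=0; energy lost=60.167
Op 3: GROUND 5: Q5=0; energy lost=0.000
Final charges: Q1=17.00, Q2=2.00, Q3=10.00, Q4=10.00, Q5=0.00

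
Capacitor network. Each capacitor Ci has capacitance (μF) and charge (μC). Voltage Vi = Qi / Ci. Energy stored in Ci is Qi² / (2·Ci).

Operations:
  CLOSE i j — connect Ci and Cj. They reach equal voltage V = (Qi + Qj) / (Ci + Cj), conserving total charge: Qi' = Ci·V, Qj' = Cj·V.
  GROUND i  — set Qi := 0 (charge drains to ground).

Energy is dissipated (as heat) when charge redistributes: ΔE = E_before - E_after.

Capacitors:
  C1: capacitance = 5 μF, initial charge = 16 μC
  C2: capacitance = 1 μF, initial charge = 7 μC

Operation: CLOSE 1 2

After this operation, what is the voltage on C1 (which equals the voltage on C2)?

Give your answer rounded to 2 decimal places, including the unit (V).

Answer: 3.83 V

Derivation:
Initial: C1(5μF, Q=16μC, V=3.20V), C2(1μF, Q=7μC, V=7.00V)
Op 1: CLOSE 1-2: Q_total=23.00, C_total=6.00, V=3.83; Q1=19.17, Q2=3.83; dissipated=6.017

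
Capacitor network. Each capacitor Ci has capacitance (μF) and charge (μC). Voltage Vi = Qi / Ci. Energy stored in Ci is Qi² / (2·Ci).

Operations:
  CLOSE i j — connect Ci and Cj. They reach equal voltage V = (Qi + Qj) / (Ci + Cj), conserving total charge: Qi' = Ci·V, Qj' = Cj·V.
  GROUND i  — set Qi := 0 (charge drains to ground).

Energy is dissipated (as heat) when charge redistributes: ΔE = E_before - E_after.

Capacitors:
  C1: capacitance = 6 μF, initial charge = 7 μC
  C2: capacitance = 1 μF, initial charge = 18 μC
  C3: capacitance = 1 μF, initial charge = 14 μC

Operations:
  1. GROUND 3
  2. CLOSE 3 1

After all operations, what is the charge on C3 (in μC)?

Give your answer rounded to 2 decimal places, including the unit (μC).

Initial: C1(6μF, Q=7μC, V=1.17V), C2(1μF, Q=18μC, V=18.00V), C3(1μF, Q=14μC, V=14.00V)
Op 1: GROUND 3: Q3=0; energy lost=98.000
Op 2: CLOSE 3-1: Q_total=7.00, C_total=7.00, V=1.00; Q3=1.00, Q1=6.00; dissipated=0.583
Final charges: Q1=6.00, Q2=18.00, Q3=1.00

Answer: 1.00 μC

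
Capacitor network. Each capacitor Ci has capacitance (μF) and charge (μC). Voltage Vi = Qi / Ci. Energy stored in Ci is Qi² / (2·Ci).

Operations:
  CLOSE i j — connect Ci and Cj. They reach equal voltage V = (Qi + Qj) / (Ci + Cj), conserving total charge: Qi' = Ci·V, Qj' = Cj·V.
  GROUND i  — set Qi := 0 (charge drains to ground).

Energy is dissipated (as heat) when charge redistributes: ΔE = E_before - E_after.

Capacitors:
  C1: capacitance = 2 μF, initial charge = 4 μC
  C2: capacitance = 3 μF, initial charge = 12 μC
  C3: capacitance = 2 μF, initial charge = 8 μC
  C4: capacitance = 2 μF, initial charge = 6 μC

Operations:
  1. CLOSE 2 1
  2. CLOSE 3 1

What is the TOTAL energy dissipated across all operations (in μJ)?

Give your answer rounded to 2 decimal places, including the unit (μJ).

Answer: 2.72 μJ

Derivation:
Initial: C1(2μF, Q=4μC, V=2.00V), C2(3μF, Q=12μC, V=4.00V), C3(2μF, Q=8μC, V=4.00V), C4(2μF, Q=6μC, V=3.00V)
Op 1: CLOSE 2-1: Q_total=16.00, C_total=5.00, V=3.20; Q2=9.60, Q1=6.40; dissipated=2.400
Op 2: CLOSE 3-1: Q_total=14.40, C_total=4.00, V=3.60; Q3=7.20, Q1=7.20; dissipated=0.320
Total dissipated: 2.720 μJ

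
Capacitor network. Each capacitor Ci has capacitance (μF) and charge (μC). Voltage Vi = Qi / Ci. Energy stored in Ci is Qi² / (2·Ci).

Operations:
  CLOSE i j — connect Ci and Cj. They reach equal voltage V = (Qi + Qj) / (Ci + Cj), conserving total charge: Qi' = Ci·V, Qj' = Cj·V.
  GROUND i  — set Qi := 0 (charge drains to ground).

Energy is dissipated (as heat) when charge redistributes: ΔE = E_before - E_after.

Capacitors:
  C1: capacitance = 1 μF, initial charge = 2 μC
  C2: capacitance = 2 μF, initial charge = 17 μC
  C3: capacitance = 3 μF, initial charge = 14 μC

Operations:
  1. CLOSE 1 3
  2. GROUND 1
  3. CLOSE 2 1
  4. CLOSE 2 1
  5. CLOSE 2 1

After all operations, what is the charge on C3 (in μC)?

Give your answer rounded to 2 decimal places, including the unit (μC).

Answer: 12.00 μC

Derivation:
Initial: C1(1μF, Q=2μC, V=2.00V), C2(2μF, Q=17μC, V=8.50V), C3(3μF, Q=14μC, V=4.67V)
Op 1: CLOSE 1-3: Q_total=16.00, C_total=4.00, V=4.00; Q1=4.00, Q3=12.00; dissipated=2.667
Op 2: GROUND 1: Q1=0; energy lost=8.000
Op 3: CLOSE 2-1: Q_total=17.00, C_total=3.00, V=5.67; Q2=11.33, Q1=5.67; dissipated=24.083
Op 4: CLOSE 2-1: Q_total=17.00, C_total=3.00, V=5.67; Q2=11.33, Q1=5.67; dissipated=0.000
Op 5: CLOSE 2-1: Q_total=17.00, C_total=3.00, V=5.67; Q2=11.33, Q1=5.67; dissipated=0.000
Final charges: Q1=5.67, Q2=11.33, Q3=12.00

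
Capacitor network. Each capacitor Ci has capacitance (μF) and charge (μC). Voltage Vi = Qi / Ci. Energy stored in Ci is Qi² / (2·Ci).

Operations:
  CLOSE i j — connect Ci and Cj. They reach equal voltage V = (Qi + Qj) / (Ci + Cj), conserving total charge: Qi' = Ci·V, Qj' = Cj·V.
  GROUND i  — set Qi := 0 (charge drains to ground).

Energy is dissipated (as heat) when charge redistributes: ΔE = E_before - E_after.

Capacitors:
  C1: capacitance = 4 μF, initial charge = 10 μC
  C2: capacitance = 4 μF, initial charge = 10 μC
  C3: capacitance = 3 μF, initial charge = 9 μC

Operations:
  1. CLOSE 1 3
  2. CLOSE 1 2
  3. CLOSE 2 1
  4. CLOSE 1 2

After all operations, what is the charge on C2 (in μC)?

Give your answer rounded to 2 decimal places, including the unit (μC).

Initial: C1(4μF, Q=10μC, V=2.50V), C2(4μF, Q=10μC, V=2.50V), C3(3μF, Q=9μC, V=3.00V)
Op 1: CLOSE 1-3: Q_total=19.00, C_total=7.00, V=2.71; Q1=10.86, Q3=8.14; dissipated=0.214
Op 2: CLOSE 1-2: Q_total=20.86, C_total=8.00, V=2.61; Q1=10.43, Q2=10.43; dissipated=0.046
Op 3: CLOSE 2-1: Q_total=20.86, C_total=8.00, V=2.61; Q2=10.43, Q1=10.43; dissipated=0.000
Op 4: CLOSE 1-2: Q_total=20.86, C_total=8.00, V=2.61; Q1=10.43, Q2=10.43; dissipated=0.000
Final charges: Q1=10.43, Q2=10.43, Q3=8.14

Answer: 10.43 μC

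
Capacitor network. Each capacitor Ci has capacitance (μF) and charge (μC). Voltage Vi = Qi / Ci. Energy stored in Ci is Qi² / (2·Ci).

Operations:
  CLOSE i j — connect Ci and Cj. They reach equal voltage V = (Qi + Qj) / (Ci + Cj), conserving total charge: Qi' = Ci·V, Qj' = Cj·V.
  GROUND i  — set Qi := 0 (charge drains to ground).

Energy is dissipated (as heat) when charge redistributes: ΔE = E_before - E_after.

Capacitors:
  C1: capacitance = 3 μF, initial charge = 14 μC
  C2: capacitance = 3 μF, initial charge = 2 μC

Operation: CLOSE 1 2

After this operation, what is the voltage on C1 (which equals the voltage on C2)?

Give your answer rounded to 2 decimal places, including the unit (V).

Answer: 2.67 V

Derivation:
Initial: C1(3μF, Q=14μC, V=4.67V), C2(3μF, Q=2μC, V=0.67V)
Op 1: CLOSE 1-2: Q_total=16.00, C_total=6.00, V=2.67; Q1=8.00, Q2=8.00; dissipated=12.000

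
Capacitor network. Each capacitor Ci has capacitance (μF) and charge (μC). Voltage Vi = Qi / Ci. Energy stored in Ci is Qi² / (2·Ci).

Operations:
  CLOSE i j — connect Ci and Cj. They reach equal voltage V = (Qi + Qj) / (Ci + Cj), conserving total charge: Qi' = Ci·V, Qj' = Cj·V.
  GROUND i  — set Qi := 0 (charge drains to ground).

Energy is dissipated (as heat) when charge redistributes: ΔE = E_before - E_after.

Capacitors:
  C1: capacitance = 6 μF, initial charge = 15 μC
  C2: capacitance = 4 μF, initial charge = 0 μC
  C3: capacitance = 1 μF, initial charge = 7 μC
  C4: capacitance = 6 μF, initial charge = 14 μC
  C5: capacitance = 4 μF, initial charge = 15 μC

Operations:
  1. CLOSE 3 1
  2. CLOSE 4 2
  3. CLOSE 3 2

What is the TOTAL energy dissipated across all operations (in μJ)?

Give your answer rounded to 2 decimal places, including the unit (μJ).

Initial: C1(6μF, Q=15μC, V=2.50V), C2(4μF, Q=0μC, V=0.00V), C3(1μF, Q=7μC, V=7.00V), C4(6μF, Q=14μC, V=2.33V), C5(4μF, Q=15μC, V=3.75V)
Op 1: CLOSE 3-1: Q_total=22.00, C_total=7.00, V=3.14; Q3=3.14, Q1=18.86; dissipated=8.679
Op 2: CLOSE 4-2: Q_total=14.00, C_total=10.00, V=1.40; Q4=8.40, Q2=5.60; dissipated=6.533
Op 3: CLOSE 3-2: Q_total=8.74, C_total=5.00, V=1.75; Q3=1.75, Q2=6.99; dissipated=1.215
Total dissipated: 16.427 μJ

Answer: 16.43 μJ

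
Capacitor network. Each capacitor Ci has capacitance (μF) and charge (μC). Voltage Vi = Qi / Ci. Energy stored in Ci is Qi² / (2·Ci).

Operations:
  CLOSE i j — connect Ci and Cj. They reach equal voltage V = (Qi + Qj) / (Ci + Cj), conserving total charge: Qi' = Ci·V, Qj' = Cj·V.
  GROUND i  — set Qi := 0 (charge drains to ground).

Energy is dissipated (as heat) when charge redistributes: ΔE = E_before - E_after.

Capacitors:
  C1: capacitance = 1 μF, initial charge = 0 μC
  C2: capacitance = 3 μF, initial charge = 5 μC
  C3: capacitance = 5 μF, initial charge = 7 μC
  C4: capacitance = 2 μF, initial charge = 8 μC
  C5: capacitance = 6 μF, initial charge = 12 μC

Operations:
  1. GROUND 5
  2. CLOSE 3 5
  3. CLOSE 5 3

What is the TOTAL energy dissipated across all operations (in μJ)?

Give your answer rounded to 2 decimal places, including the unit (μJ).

Answer: 14.67 μJ

Derivation:
Initial: C1(1μF, Q=0μC, V=0.00V), C2(3μF, Q=5μC, V=1.67V), C3(5μF, Q=7μC, V=1.40V), C4(2μF, Q=8μC, V=4.00V), C5(6μF, Q=12μC, V=2.00V)
Op 1: GROUND 5: Q5=0; energy lost=12.000
Op 2: CLOSE 3-5: Q_total=7.00, C_total=11.00, V=0.64; Q3=3.18, Q5=3.82; dissipated=2.673
Op 3: CLOSE 5-3: Q_total=7.00, C_total=11.00, V=0.64; Q5=3.82, Q3=3.18; dissipated=0.000
Total dissipated: 14.673 μJ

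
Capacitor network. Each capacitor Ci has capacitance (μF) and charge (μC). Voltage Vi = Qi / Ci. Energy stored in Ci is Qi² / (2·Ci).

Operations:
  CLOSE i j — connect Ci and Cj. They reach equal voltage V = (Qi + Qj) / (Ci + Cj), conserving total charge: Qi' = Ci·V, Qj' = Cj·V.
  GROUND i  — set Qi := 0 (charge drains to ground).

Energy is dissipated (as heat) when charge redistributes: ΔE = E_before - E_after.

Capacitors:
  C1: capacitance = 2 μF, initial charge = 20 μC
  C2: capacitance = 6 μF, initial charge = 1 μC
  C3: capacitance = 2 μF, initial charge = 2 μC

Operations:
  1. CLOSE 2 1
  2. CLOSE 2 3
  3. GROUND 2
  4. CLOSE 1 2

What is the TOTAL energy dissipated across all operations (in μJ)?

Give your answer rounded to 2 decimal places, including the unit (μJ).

Initial: C1(2μF, Q=20μC, V=10.00V), C2(6μF, Q=1μC, V=0.17V), C3(2μF, Q=2μC, V=1.00V)
Op 1: CLOSE 2-1: Q_total=21.00, C_total=8.00, V=2.62; Q2=15.75, Q1=5.25; dissipated=72.521
Op 2: CLOSE 2-3: Q_total=17.75, C_total=8.00, V=2.22; Q2=13.31, Q3=4.44; dissipated=1.980
Op 3: GROUND 2: Q2=0; energy lost=14.769
Op 4: CLOSE 1-2: Q_total=5.25, C_total=8.00, V=0.66; Q1=1.31, Q2=3.94; dissipated=5.168
Total dissipated: 94.438 μJ

Answer: 94.44 μJ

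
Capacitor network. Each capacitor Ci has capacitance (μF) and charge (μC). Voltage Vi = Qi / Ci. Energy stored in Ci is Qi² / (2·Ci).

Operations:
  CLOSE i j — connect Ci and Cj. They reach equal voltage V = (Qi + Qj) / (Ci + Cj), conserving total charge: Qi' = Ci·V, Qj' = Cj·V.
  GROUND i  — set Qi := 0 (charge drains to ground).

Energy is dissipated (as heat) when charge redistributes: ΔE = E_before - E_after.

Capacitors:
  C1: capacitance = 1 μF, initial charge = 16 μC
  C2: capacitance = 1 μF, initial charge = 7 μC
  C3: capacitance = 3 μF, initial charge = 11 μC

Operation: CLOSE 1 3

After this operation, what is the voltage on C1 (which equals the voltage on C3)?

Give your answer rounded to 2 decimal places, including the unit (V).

Answer: 6.75 V

Derivation:
Initial: C1(1μF, Q=16μC, V=16.00V), C2(1μF, Q=7μC, V=7.00V), C3(3μF, Q=11μC, V=3.67V)
Op 1: CLOSE 1-3: Q_total=27.00, C_total=4.00, V=6.75; Q1=6.75, Q3=20.25; dissipated=57.042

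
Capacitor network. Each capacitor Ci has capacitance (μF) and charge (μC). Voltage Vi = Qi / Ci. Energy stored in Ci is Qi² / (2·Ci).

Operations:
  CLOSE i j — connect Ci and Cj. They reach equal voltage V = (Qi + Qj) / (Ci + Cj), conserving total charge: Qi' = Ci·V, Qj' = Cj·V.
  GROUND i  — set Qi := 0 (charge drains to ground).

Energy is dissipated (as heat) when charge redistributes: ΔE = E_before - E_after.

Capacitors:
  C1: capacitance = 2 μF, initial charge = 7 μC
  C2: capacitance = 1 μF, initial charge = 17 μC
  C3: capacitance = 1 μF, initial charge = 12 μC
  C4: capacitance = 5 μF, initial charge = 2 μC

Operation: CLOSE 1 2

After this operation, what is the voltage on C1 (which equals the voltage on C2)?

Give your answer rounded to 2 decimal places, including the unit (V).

Initial: C1(2μF, Q=7μC, V=3.50V), C2(1μF, Q=17μC, V=17.00V), C3(1μF, Q=12μC, V=12.00V), C4(5μF, Q=2μC, V=0.40V)
Op 1: CLOSE 1-2: Q_total=24.00, C_total=3.00, V=8.00; Q1=16.00, Q2=8.00; dissipated=60.750

Answer: 8.00 V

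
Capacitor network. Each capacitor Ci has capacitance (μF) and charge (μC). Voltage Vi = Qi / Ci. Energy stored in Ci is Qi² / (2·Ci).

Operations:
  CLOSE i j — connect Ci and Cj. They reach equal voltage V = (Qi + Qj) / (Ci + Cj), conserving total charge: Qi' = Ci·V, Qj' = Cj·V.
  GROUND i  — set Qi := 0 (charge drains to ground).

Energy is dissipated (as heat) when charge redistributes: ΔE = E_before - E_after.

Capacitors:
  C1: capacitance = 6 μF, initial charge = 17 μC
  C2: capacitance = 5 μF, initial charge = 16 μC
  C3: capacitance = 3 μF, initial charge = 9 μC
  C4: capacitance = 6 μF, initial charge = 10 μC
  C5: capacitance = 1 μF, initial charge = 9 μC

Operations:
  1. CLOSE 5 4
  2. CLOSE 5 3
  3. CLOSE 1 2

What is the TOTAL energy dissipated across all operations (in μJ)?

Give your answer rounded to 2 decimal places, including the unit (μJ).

Initial: C1(6μF, Q=17μC, V=2.83V), C2(5μF, Q=16μC, V=3.20V), C3(3μF, Q=9μC, V=3.00V), C4(6μF, Q=10μC, V=1.67V), C5(1μF, Q=9μC, V=9.00V)
Op 1: CLOSE 5-4: Q_total=19.00, C_total=7.00, V=2.71; Q5=2.71, Q4=16.29; dissipated=23.048
Op 2: CLOSE 5-3: Q_total=11.71, C_total=4.00, V=2.93; Q5=2.93, Q3=8.79; dissipated=0.031
Op 3: CLOSE 1-2: Q_total=33.00, C_total=11.00, V=3.00; Q1=18.00, Q2=15.00; dissipated=0.183
Total dissipated: 23.262 μJ

Answer: 23.26 μJ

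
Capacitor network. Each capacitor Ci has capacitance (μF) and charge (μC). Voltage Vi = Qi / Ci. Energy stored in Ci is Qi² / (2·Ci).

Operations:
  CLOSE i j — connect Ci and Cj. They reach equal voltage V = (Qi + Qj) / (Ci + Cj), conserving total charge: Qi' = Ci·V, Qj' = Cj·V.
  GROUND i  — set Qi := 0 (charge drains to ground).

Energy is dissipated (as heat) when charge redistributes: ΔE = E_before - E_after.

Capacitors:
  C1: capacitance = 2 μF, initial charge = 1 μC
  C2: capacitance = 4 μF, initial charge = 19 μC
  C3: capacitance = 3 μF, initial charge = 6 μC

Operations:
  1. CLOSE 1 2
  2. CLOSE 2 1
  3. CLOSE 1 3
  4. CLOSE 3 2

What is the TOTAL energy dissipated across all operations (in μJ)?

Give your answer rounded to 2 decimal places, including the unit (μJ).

Initial: C1(2μF, Q=1μC, V=0.50V), C2(4μF, Q=19μC, V=4.75V), C3(3μF, Q=6μC, V=2.00V)
Op 1: CLOSE 1-2: Q_total=20.00, C_total=6.00, V=3.33; Q1=6.67, Q2=13.33; dissipated=12.042
Op 2: CLOSE 2-1: Q_total=20.00, C_total=6.00, V=3.33; Q2=13.33, Q1=6.67; dissipated=0.000
Op 3: CLOSE 1-3: Q_total=12.67, C_total=5.00, V=2.53; Q1=5.07, Q3=7.60; dissipated=1.067
Op 4: CLOSE 3-2: Q_total=20.93, C_total=7.00, V=2.99; Q3=8.97, Q2=11.96; dissipated=0.549
Total dissipated: 13.657 μJ

Answer: 13.66 μJ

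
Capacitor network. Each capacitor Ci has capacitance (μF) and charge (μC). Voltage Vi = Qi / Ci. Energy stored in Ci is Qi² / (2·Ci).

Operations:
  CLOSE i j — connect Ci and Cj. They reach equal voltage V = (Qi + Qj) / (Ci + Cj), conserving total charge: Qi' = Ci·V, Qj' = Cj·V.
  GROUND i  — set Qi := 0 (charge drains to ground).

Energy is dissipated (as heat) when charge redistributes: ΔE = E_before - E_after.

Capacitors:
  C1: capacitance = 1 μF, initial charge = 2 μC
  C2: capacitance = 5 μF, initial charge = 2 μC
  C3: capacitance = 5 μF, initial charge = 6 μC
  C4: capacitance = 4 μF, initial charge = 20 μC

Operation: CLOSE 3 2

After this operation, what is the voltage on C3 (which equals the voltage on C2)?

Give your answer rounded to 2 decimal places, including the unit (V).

Initial: C1(1μF, Q=2μC, V=2.00V), C2(5μF, Q=2μC, V=0.40V), C3(5μF, Q=6μC, V=1.20V), C4(4μF, Q=20μC, V=5.00V)
Op 1: CLOSE 3-2: Q_total=8.00, C_total=10.00, V=0.80; Q3=4.00, Q2=4.00; dissipated=0.800

Answer: 0.80 V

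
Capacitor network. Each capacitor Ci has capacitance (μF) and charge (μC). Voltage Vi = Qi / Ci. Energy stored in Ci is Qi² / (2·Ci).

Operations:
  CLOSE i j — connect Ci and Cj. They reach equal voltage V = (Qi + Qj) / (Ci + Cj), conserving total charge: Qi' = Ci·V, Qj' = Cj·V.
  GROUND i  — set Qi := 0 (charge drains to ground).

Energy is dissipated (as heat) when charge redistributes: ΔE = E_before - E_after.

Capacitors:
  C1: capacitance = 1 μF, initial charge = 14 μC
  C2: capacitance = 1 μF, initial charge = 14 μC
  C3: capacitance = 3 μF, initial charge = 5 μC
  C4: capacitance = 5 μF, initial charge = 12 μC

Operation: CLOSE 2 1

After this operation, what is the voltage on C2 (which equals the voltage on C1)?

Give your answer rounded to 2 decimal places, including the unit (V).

Initial: C1(1μF, Q=14μC, V=14.00V), C2(1μF, Q=14μC, V=14.00V), C3(3μF, Q=5μC, V=1.67V), C4(5μF, Q=12μC, V=2.40V)
Op 1: CLOSE 2-1: Q_total=28.00, C_total=2.00, V=14.00; Q2=14.00, Q1=14.00; dissipated=0.000

Answer: 14.00 V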